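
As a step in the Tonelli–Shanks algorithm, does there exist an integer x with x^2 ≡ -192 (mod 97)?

(-192|97)
  = (2|97)    [-192 ≡ 2 mod 97]
  = (1|97)    [97 ≡ 1 mod 8 ⇒ (2|97) = +1]
  = 1    [(1|97) = 1]
The Legendre symbol is 1, so x^2 ≡ -192 (mod 97) has solution.

yes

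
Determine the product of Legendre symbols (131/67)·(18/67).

By multiplicativity, (131·18/67) = (131/67)·(18/67).
First factor (131/67):
(131/67)
  = (64/67)    [131 ≡ 64 mod 67]
  = (1/67)    [67 ≡ 3 mod 8 ⇒ (2/67)^6 = +1]
  = 1    [(1/67) = 1]
Second factor (18/67):
(18/67)
  = -(9/67)    [67 ≡ 3 mod 8 ⇒ (2/67) = -1]
  = -(67/9)    [QR: 9 ≡ 1 mod 4, sign kept]
  = -(4/9)    [67 ≡ 4 mod 9]
  = -(1/9)    [9 ≡ 1 mod 8 ⇒ (2/9)^2 = +1]
  = -1    [(1/9) = 1]
Product: (1)·(-1) = -1.

-1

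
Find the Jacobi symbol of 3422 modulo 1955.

(3422 / 1955)
  = (1467 / 1955)    [3422 ≡ 1467 mod 1955]
  = -(1955 / 1467)    [QR: both ≡ 3 mod 4, sign flips]
  = -(488 / 1467)    [1955 ≡ 488 mod 1467]
  = (61 / 1467)    [1467 ≡ 3 mod 8 ⇒ (2 / 1467)^3 = -1]
  = (1467 / 61)    [QR: 61 ≡ 1 mod 4, sign kept]
  = (3 / 61)    [1467 ≡ 3 mod 61]
  = (61 / 3)    [QR: 61 ≡ 1 mod 4, sign kept]
  = (1 / 3)    [61 ≡ 1 mod 3]
  = 1    [(1 / 3) = 1]

1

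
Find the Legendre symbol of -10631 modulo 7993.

-1

Reduce the numerator: -10631 ≡ 5355 (mod 7993), so (-10631|7993) = (5355|7993).
7993 ≡ 1 (mod 4), so quadratic reciprocity gives (5355|7993) = (7993|5355). Reduce: 7993 ≡ 2638 (mod 5355). Now have (2638|5355).
Factor out 2: 2638 = 2·1319. Since 5355 ≡ 3 (mod 8), (2|5355) = -1. Now have -(1319|5355).
Both 1319 ≡ 3 and 5355 ≡ 3 (mod 4), so reciprocity gives (1319|5355) = -(5355|1319). Reduce: 5355 ≡ 79 (mod 1319). Now have (79|1319).
Both 79 ≡ 3 and 1319 ≡ 3 (mod 4), so reciprocity gives (79|1319) = -(1319|79). Reduce: 1319 ≡ 55 (mod 79). Now have -(55|79).
Both 55 ≡ 3 and 79 ≡ 3 (mod 4), so reciprocity gives (55|79) = -(79|55). Reduce: 79 ≡ 24 (mod 55). Now have (24|55).
Factor out 2: 24 = 2^3·3. Since 55 ≡ 7 (mod 8), (2|55) = +1, and (2|55)^3 = +1. Now have (3|55).
Both 3 ≡ 3 and 55 ≡ 3 (mod 4), so reciprocity gives (3|55) = -(55|3). Reduce: 55 ≡ 1 (mod 3). Now have -(1|3).
(1|3) = 1. Collecting the sign factors: -1.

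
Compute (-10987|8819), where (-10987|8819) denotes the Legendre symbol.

1

(-10987|8819)
  = (6651|8819)    [-10987 ≡ 6651 mod 8819]
  = -(8819|6651)    [QR: both ≡ 3 mod 4, sign flips]
  = -(2168|6651)    [8819 ≡ 2168 mod 6651]
  = (271|6651)    [6651 ≡ 3 mod 8 ⇒ (2|6651)^3 = -1]
  = -(6651|271)    [QR: both ≡ 3 mod 4, sign flips]
  = -(147|271)    [6651 ≡ 147 mod 271]
  = (271|147)    [QR: both ≡ 3 mod 4, sign flips]
  = (124|147)    [271 ≡ 124 mod 147]
  = (31|147)    [147 ≡ 3 mod 8 ⇒ (2|147)^2 = +1]
  = -(147|31)    [QR: both ≡ 3 mod 4, sign flips]
  = -(23|31)    [147 ≡ 23 mod 31]
  = (31|23)    [QR: both ≡ 3 mod 4, sign flips]
  = (8|23)    [31 ≡ 8 mod 23]
  = (1|23)    [23 ≡ 7 mod 8 ⇒ (2|23)^3 = +1]
  = 1    [(1|23) = 1]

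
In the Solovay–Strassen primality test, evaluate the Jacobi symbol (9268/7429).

-1

Reduce the numerator: 9268 ≡ 1839 (mod 7429), so (9268/7429) = (1839/7429).
7429 ≡ 1 (mod 4), so quadratic reciprocity gives (1839/7429) = (7429/1839). Reduce: 7429 ≡ 73 (mod 1839). Now have (73/1839).
73 ≡ 1 (mod 4), so quadratic reciprocity gives (73/1839) = (1839/73). Reduce: 1839 ≡ 14 (mod 73). Now have (14/73).
Factor out 2: 14 = 2·7. Since 73 ≡ 1 (mod 8), (2/73) = +1. Now have (7/73).
73 ≡ 1 (mod 4), so quadratic reciprocity gives (7/73) = (73/7). Reduce: 73 ≡ 3 (mod 7). Now have (3/7).
Both 3 ≡ 3 and 7 ≡ 3 (mod 4), so reciprocity gives (3/7) = -(7/3). Reduce: 7 ≡ 1 (mod 3). Now have -(1/3).
(1/3) = 1. Collecting the sign factors: -1.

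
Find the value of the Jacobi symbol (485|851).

485 ≡ 1 (mod 4), so quadratic reciprocity gives (485|851) = (851|485). Reduce: 851 ≡ 366 (mod 485). Now have (366|485).
Factor out 2: 366 = 2·183. Since 485 ≡ 5 (mod 8), (2|485) = -1. Now have -(183|485).
485 ≡ 1 (mod 4), so quadratic reciprocity gives (183|485) = (485|183). Reduce: 485 ≡ 119 (mod 183). Now have -(119|183).
Both 119 ≡ 3 and 183 ≡ 3 (mod 4), so reciprocity gives (119|183) = -(183|119). Reduce: 183 ≡ 64 (mod 119). Now have (64|119).
Factor out 2: 64 = 2^6. Since 119 ≡ 7 (mod 8), (2|119) = +1, and (2|119)^6 = +1. Now have (1|119).
(1|119) = 1. Collecting the sign factors: 1.

1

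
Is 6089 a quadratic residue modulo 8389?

6089 ≡ 1 (mod 4), so quadratic reciprocity gives (6089/8389) = (8389/6089). Reduce: 8389 ≡ 2300 (mod 6089). Now have (2300/6089).
Factor out 2: 2300 = 2^2·575. Since 6089 ≡ 1 (mod 8), (2/6089) = +1, and (2/6089)^2 = +1. Now have (575/6089).
6089 ≡ 1 (mod 4), so quadratic reciprocity gives (575/6089) = (6089/575). Reduce: 6089 ≡ 339 (mod 575). Now have (339/575).
Both 339 ≡ 3 and 575 ≡ 3 (mod 4), so reciprocity gives (339/575) = -(575/339). Reduce: 575 ≡ 236 (mod 339). Now have -(236/339).
Factor out 2: 236 = 2^2·59. Since 339 ≡ 3 (mod 8), (2/339) = -1, and (2/339)^2 = +1. Now have -(59/339).
Both 59 ≡ 3 and 339 ≡ 3 (mod 4), so reciprocity gives (59/339) = -(339/59). Reduce: 339 ≡ 44 (mod 59). Now have (44/59).
Factor out 2: 44 = 2^2·11. Since 59 ≡ 3 (mod 8), (2/59) = -1, and (2/59)^2 = +1. Now have (11/59).
Both 11 ≡ 3 and 59 ≡ 3 (mod 4), so reciprocity gives (11/59) = -(59/11). Reduce: 59 ≡ 4 (mod 11). Now have -(4/11).
Factor out 2: 4 = 2^2. Since 11 ≡ 3 (mod 8), (2/11) = -1, and (2/11)^2 = +1. Now have -(1/11).
(1/11) = 1. Collecting the sign factors: -1.
(6089/8389) = -1, and 8389 is prime, so 6089 is not a quadratic residue mod 8389.

no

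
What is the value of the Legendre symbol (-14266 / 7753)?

(-14266 / 7753)
  = (1240 / 7753)    [-14266 ≡ 1240 mod 7753]
  = (155 / 7753)    [7753 ≡ 1 mod 8 ⇒ (2 / 7753)^3 = +1]
  = (7753 / 155)    [QR: 7753 ≡ 1 mod 4, sign kept]
  = (3 / 155)    [7753 ≡ 3 mod 155]
  = -(155 / 3)    [QR: both ≡ 3 mod 4, sign flips]
  = -(2 / 3)    [155 ≡ 2 mod 3]
  = (1 / 3)    [3 ≡ 3 mod 8 ⇒ (2 / 3) = -1]
  = 1    [(1 / 3) = 1]

1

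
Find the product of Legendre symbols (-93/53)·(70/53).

1

By multiplicativity, (-93·70/53) = (-93/53)·(70/53).
First factor (-93/53):
(-93/53)
  = (13/53)    [-93 ≡ 13 mod 53]
  = (53/13)    [QR: 13 ≡ 1 mod 4, sign kept]
  = (1/13)    [53 ≡ 1 mod 13]
  = 1    [(1/13) = 1]
Second factor (70/53):
(70/53)
  = (17/53)    [70 ≡ 17 mod 53]
  = (53/17)    [QR: 17 ≡ 1 mod 4, sign kept]
  = (2/17)    [53 ≡ 2 mod 17]
  = (1/17)    [17 ≡ 1 mod 8 ⇒ (2/17) = +1]
  = 1    [(1/17) = 1]
Product: (1)·(1) = 1.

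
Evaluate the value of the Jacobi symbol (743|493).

1

(743|493)
  = (250|493)    [743 ≡ 250 mod 493]
  = -(125|493)    [493 ≡ 5 mod 8 ⇒ (2|493) = -1]
  = -(493|125)    [QR: 125 ≡ 1 mod 4, sign kept]
  = -(118|125)    [493 ≡ 118 mod 125]
  = (59|125)    [125 ≡ 5 mod 8 ⇒ (2|125) = -1]
  = (125|59)    [QR: 125 ≡ 1 mod 4, sign kept]
  = (7|59)    [125 ≡ 7 mod 59]
  = -(59|7)    [QR: both ≡ 3 mod 4, sign flips]
  = -(3|7)    [59 ≡ 3 mod 7]
  = (7|3)    [QR: both ≡ 3 mod 4, sign flips]
  = (1|3)    [7 ≡ 1 mod 3]
  = 1    [(1|3) = 1]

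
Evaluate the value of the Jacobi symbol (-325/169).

Reduce the numerator: -325 ≡ 13 (mod 169), so (-325/169) = (13/169).
13 ≡ 1 (mod 4), so quadratic reciprocity gives (13/169) = (169/13). Reduce: 169 ≡ 0 (mod 13). Now have (0/13).
The numerator is now 0 with denominator 13 > 1: the symbol is 0.

0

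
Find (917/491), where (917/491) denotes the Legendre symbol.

-1

(917/491)
  = (426/491)    [917 ≡ 426 mod 491]
  = -(213/491)    [491 ≡ 3 mod 8 ⇒ (2/491) = -1]
  = -(491/213)    [QR: 213 ≡ 1 mod 4, sign kept]
  = -(65/213)    [491 ≡ 65 mod 213]
  = -(213/65)    [QR: 65 ≡ 1 mod 4, sign kept]
  = -(18/65)    [213 ≡ 18 mod 65]
  = -(9/65)    [65 ≡ 1 mod 8 ⇒ (2/65) = +1]
  = -(65/9)    [QR: 9 ≡ 1 mod 4, sign kept]
  = -(2/9)    [65 ≡ 2 mod 9]
  = -(1/9)    [9 ≡ 1 mod 8 ⇒ (2/9) = +1]
  = -1    [(1/9) = 1]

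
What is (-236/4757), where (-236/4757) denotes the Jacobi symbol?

-1

(-236/4757)
  = (236/4757)    [4757 ≡ 1 mod 4 ⇒ (-1/4757) = +1]
  = (59/4757)    [4757 ≡ 5 mod 8 ⇒ (2/4757)^2 = +1]
  = (4757/59)    [QR: 4757 ≡ 1 mod 4, sign kept]
  = (37/59)    [4757 ≡ 37 mod 59]
  = (59/37)    [QR: 37 ≡ 1 mod 4, sign kept]
  = (22/37)    [59 ≡ 22 mod 37]
  = -(11/37)    [37 ≡ 5 mod 8 ⇒ (2/37) = -1]
  = -(37/11)    [QR: 37 ≡ 1 mod 4, sign kept]
  = -(4/11)    [37 ≡ 4 mod 11]
  = -(1/11)    [11 ≡ 3 mod 8 ⇒ (2/11)^2 = +1]
  = -1    [(1/11) = 1]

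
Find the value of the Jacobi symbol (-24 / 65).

-1

(-24 / 65)
  = (41 / 65)    [-24 ≡ 41 mod 65]
  = (65 / 41)    [QR: 41 ≡ 1 mod 4, sign kept]
  = (24 / 41)    [65 ≡ 24 mod 41]
  = (3 / 41)    [41 ≡ 1 mod 8 ⇒ (2 / 41)^3 = +1]
  = (41 / 3)    [QR: 41 ≡ 1 mod 4, sign kept]
  = (2 / 3)    [41 ≡ 2 mod 3]
  = -(1 / 3)    [3 ≡ 3 mod 8 ⇒ (2 / 3) = -1]
  = -1    [(1 / 3) = 1]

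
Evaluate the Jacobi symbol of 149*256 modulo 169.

By multiplicativity, (149·256/169) = (149/169)·(256/169).
First factor (149/169):
149 ≡ 1 (mod 4), so quadratic reciprocity gives (149/169) = (169/149). Reduce: 169 ≡ 20 (mod 149). Now have (20/149).
Factor out 2: 20 = 2^2·5. Since 149 ≡ 5 (mod 8), (2/149) = -1, and (2/149)^2 = +1. Now have (5/149).
5 ≡ 1 (mod 4), so quadratic reciprocity gives (5/149) = (149/5). Reduce: 149 ≡ 4 (mod 5). Now have (4/5).
Factor out 2: 4 = 2^2. Since 5 ≡ 5 (mod 8), (2/5) = -1, and (2/5)^2 = +1. Now have (1/5).
(1/5) = 1. Collecting the sign factors: 1.
Second factor (256/169):
Reduce the numerator: 256 ≡ 87 (mod 169), so (256/169) = (87/169).
169 ≡ 1 (mod 4), so quadratic reciprocity gives (87/169) = (169/87). Reduce: 169 ≡ 82 (mod 87). Now have (82/87).
Factor out 2: 82 = 2·41. Since 87 ≡ 7 (mod 8), (2/87) = +1. Now have (41/87).
41 ≡ 1 (mod 4), so quadratic reciprocity gives (41/87) = (87/41). Reduce: 87 ≡ 5 (mod 41). Now have (5/41).
5 ≡ 1 (mod 4), so quadratic reciprocity gives (5/41) = (41/5). Reduce: 41 ≡ 1 (mod 5). Now have (1/5).
(1/5) = 1. Collecting the sign factors: 1.
Product: (1)·(1) = 1.

1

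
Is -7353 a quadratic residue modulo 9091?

yes

Reduce the numerator: -7353 ≡ 1738 (mod 9091), so (-7353/9091) = (1738/9091).
Factor out 2: 1738 = 2·869. Since 9091 ≡ 3 (mod 8), (2/9091) = -1. Now have -(869/9091).
869 ≡ 1 (mod 4), so quadratic reciprocity gives (869/9091) = (9091/869). Reduce: 9091 ≡ 401 (mod 869). Now have -(401/869).
401 ≡ 1 (mod 4), so quadratic reciprocity gives (401/869) = (869/401). Reduce: 869 ≡ 67 (mod 401). Now have -(67/401).
401 ≡ 1 (mod 4), so quadratic reciprocity gives (67/401) = (401/67). Reduce: 401 ≡ 66 (mod 67). Now have -(66/67).
Factor out 2: 66 = 2·33. Since 67 ≡ 3 (mod 8), (2/67) = -1. Now have (33/67).
33 ≡ 1 (mod 4), so quadratic reciprocity gives (33/67) = (67/33). Reduce: 67 ≡ 1 (mod 33). Now have (1/33).
(1/33) = 1. Collecting the sign factors: 1.
(-7353/9091) = 1, and 9091 is prime, so -7353 is a quadratic residue mod 9091.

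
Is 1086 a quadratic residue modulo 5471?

no

(1086/5471)
  = (543/5471)    [5471 ≡ 7 mod 8 ⇒ (2/5471) = +1]
  = -(5471/543)    [QR: both ≡ 3 mod 4, sign flips]
  = -(41/543)    [5471 ≡ 41 mod 543]
  = -(543/41)    [QR: 41 ≡ 1 mod 4, sign kept]
  = -(10/41)    [543 ≡ 10 mod 41]
  = -(5/41)    [41 ≡ 1 mod 8 ⇒ (2/41) = +1]
  = -(41/5)    [QR: 5 ≡ 1 mod 4, sign kept]
  = -(1/5)    [41 ≡ 1 mod 5]
  = -1    [(1/5) = 1]
The Legendre symbol is -1, so x^2 ≡ 1086 (mod 5471) has no solution.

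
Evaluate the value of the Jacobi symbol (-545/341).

-1

Pull out -1: (-545/341) = (-1/341)·(545/341). Since 341 ≡ 1 (mod 4), (-1/341) = +1. Now have (545/341).
Reduce the numerator: 545 ≡ 204 (mod 341), so (545/341) = (204/341).
Factor out 2: 204 = 2^2·51. Since 341 ≡ 5 (mod 8), (2/341) = -1, and (2/341)^2 = +1. Now have (51/341).
341 ≡ 1 (mod 4), so quadratic reciprocity gives (51/341) = (341/51). Reduce: 341 ≡ 35 (mod 51). Now have (35/51).
Both 35 ≡ 3 and 51 ≡ 3 (mod 4), so reciprocity gives (35/51) = -(51/35). Reduce: 51 ≡ 16 (mod 35). Now have -(16/35).
Factor out 2: 16 = 2^4. Since 35 ≡ 3 (mod 8), (2/35) = -1, and (2/35)^4 = +1. Now have -(1/35).
(1/35) = 1. Collecting the sign factors: -1.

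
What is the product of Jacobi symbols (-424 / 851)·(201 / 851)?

By multiplicativity, (-424·201 / 851) = (-424 / 851)·(201 / 851).
First factor (-424 / 851):
(-424 / 851)
  = -(424 / 851)    [851 ≡ 3 mod 4 ⇒ (-1 / 851) = -1]
  = (53 / 851)    [851 ≡ 3 mod 8 ⇒ (2 / 851)^3 = -1]
  = (851 / 53)    [QR: 53 ≡ 1 mod 4, sign kept]
  = (3 / 53)    [851 ≡ 3 mod 53]
  = (53 / 3)    [QR: 53 ≡ 1 mod 4, sign kept]
  = (2 / 3)    [53 ≡ 2 mod 3]
  = -(1 / 3)    [3 ≡ 3 mod 8 ⇒ (2 / 3) = -1]
  = -1    [(1 / 3) = 1]
Second factor (201 / 851):
(201 / 851)
  = (851 / 201)    [QR: 201 ≡ 1 mod 4, sign kept]
  = (47 / 201)    [851 ≡ 47 mod 201]
  = (201 / 47)    [QR: 201 ≡ 1 mod 4, sign kept]
  = (13 / 47)    [201 ≡ 13 mod 47]
  = (47 / 13)    [QR: 13 ≡ 1 mod 4, sign kept]
  = (8 / 13)    [47 ≡ 8 mod 13]
  = -(1 / 13)    [13 ≡ 5 mod 8 ⇒ (2 / 13)^3 = -1]
  = -1    [(1 / 13) = 1]
Product: (-1)·(-1) = 1.

1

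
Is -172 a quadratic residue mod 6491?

yes

(-172|6491)
  = -(172|6491)    [6491 ≡ 3 mod 4 ⇒ (-1|6491) = -1]
  = -(43|6491)    [6491 ≡ 3 mod 8 ⇒ (2|6491)^2 = +1]
  = (6491|43)    [QR: both ≡ 3 mod 4, sign flips]
  = (41|43)    [6491 ≡ 41 mod 43]
  = (43|41)    [QR: 41 ≡ 1 mod 4, sign kept]
  = (2|41)    [43 ≡ 2 mod 41]
  = (1|41)    [41 ≡ 1 mod 8 ⇒ (2|41) = +1]
  = 1    [(1|41) = 1]
(-172|6491) = 1, and 6491 is prime, so -172 is a quadratic residue mod 6491.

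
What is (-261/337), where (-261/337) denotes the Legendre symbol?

-1

(-261/337)
  = (261/337)    [337 ≡ 1 mod 4 ⇒ (-1/337) = +1]
  = (337/261)    [QR: 261 ≡ 1 mod 4, sign kept]
  = (76/261)    [337 ≡ 76 mod 261]
  = (19/261)    [261 ≡ 5 mod 8 ⇒ (2/261)^2 = +1]
  = (261/19)    [QR: 261 ≡ 1 mod 4, sign kept]
  = (14/19)    [261 ≡ 14 mod 19]
  = -(7/19)    [19 ≡ 3 mod 8 ⇒ (2/19) = -1]
  = (19/7)    [QR: both ≡ 3 mod 4, sign flips]
  = (5/7)    [19 ≡ 5 mod 7]
  = (7/5)    [QR: 5 ≡ 1 mod 4, sign kept]
  = (2/5)    [7 ≡ 2 mod 5]
  = -(1/5)    [5 ≡ 5 mod 8 ⇒ (2/5) = -1]
  = -1    [(1/5) = 1]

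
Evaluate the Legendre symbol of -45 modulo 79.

-1

(-45|79)
  = (34|79)    [-45 ≡ 34 mod 79]
  = (17|79)    [79 ≡ 7 mod 8 ⇒ (2|79) = +1]
  = (79|17)    [QR: 17 ≡ 1 mod 4, sign kept]
  = (11|17)    [79 ≡ 11 mod 17]
  = (17|11)    [QR: 17 ≡ 1 mod 4, sign kept]
  = (6|11)    [17 ≡ 6 mod 11]
  = -(3|11)    [11 ≡ 3 mod 8 ⇒ (2|11) = -1]
  = (11|3)    [QR: both ≡ 3 mod 4, sign flips]
  = (2|3)    [11 ≡ 2 mod 3]
  = -(1|3)    [3 ≡ 3 mod 8 ⇒ (2|3) = -1]
  = -1    [(1|3) = 1]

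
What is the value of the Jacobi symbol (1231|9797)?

(1231|9797)
  = (9797|1231)    [QR: 9797 ≡ 1 mod 4, sign kept]
  = (1180|1231)    [9797 ≡ 1180 mod 1231]
  = (295|1231)    [1231 ≡ 7 mod 8 ⇒ (2|1231)^2 = +1]
  = -(1231|295)    [QR: both ≡ 3 mod 4, sign flips]
  = -(51|295)    [1231 ≡ 51 mod 295]
  = (295|51)    [QR: both ≡ 3 mod 4, sign flips]
  = (40|51)    [295 ≡ 40 mod 51]
  = -(5|51)    [51 ≡ 3 mod 8 ⇒ (2|51)^3 = -1]
  = -(51|5)    [QR: 5 ≡ 1 mod 4, sign kept]
  = -(1|5)    [51 ≡ 1 mod 5]
  = -1    [(1|5) = 1]

-1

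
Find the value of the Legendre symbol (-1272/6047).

1

Reduce the numerator: -1272 ≡ 4775 (mod 6047), so (-1272/6047) = (4775/6047).
Both 4775 ≡ 3 and 6047 ≡ 3 (mod 4), so reciprocity gives (4775/6047) = -(6047/4775). Reduce: 6047 ≡ 1272 (mod 4775). Now have -(1272/4775).
Factor out 2: 1272 = 2^3·159. Since 4775 ≡ 7 (mod 8), (2/4775) = +1, and (2/4775)^3 = +1. Now have -(159/4775).
Both 159 ≡ 3 and 4775 ≡ 3 (mod 4), so reciprocity gives (159/4775) = -(4775/159). Reduce: 4775 ≡ 5 (mod 159). Now have (5/159).
5 ≡ 1 (mod 4), so quadratic reciprocity gives (5/159) = (159/5). Reduce: 159 ≡ 4 (mod 5). Now have (4/5).
Factor out 2: 4 = 2^2. Since 5 ≡ 5 (mod 8), (2/5) = -1, and (2/5)^2 = +1. Now have (1/5).
(1/5) = 1. Collecting the sign factors: 1.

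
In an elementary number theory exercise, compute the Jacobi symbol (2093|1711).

Reduce the numerator: 2093 ≡ 382 (mod 1711), so (2093|1711) = (382|1711).
Factor out 2: 382 = 2·191. Since 1711 ≡ 7 (mod 8), (2|1711) = +1. Now have (191|1711).
Both 191 ≡ 3 and 1711 ≡ 3 (mod 4), so reciprocity gives (191|1711) = -(1711|191). Reduce: 1711 ≡ 183 (mod 191). Now have -(183|191).
Both 183 ≡ 3 and 191 ≡ 3 (mod 4), so reciprocity gives (183|191) = -(191|183). Reduce: 191 ≡ 8 (mod 183). Now have (8|183).
Factor out 2: 8 = 2^3. Since 183 ≡ 7 (mod 8), (2|183) = +1, and (2|183)^3 = +1. Now have (1|183).
(1|183) = 1. Collecting the sign factors: 1.

1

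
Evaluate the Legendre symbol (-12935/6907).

1

Reduce the numerator: -12935 ≡ 879 (mod 6907), so (-12935/6907) = (879/6907).
Both 879 ≡ 3 and 6907 ≡ 3 (mod 4), so reciprocity gives (879/6907) = -(6907/879). Reduce: 6907 ≡ 754 (mod 879). Now have -(754/879).
Factor out 2: 754 = 2·377. Since 879 ≡ 7 (mod 8), (2/879) = +1. Now have -(377/879).
377 ≡ 1 (mod 4), so quadratic reciprocity gives (377/879) = (879/377). Reduce: 879 ≡ 125 (mod 377). Now have -(125/377).
125 ≡ 1 (mod 4), so quadratic reciprocity gives (125/377) = (377/125). Reduce: 377 ≡ 2 (mod 125). Now have -(2/125).
Factor out 2: 2 = 2. Since 125 ≡ 5 (mod 8), (2/125) = -1. Now have (1/125).
(1/125) = 1. Collecting the sign factors: 1.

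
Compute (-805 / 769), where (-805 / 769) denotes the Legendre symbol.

Reduce the numerator: -805 ≡ 733 (mod 769), so (-805 / 769) = (733 / 769).
733 ≡ 1 (mod 4), so quadratic reciprocity gives (733 / 769) = (769 / 733). Reduce: 769 ≡ 36 (mod 733). Now have (36 / 733).
Factor out 2: 36 = 2^2·9. Since 733 ≡ 5 (mod 8), (2 / 733) = -1, and (2 / 733)^2 = +1. Now have (9 / 733).
9 ≡ 1 (mod 4), so quadratic reciprocity gives (9 / 733) = (733 / 9). Reduce: 733 ≡ 4 (mod 9). Now have (4 / 9).
Factor out 2: 4 = 2^2. Since 9 ≡ 1 (mod 8), (2 / 9) = +1, and (2 / 9)^2 = +1. Now have (1 / 9).
(1 / 9) = 1. Collecting the sign factors: 1.

1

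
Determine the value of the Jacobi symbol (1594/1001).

(1594/1001)
  = (593/1001)    [1594 ≡ 593 mod 1001]
  = (1001/593)    [QR: 593 ≡ 1 mod 4, sign kept]
  = (408/593)    [1001 ≡ 408 mod 593]
  = (51/593)    [593 ≡ 1 mod 8 ⇒ (2/593)^3 = +1]
  = (593/51)    [QR: 593 ≡ 1 mod 4, sign kept]
  = (32/51)    [593 ≡ 32 mod 51]
  = -(1/51)    [51 ≡ 3 mod 8 ⇒ (2/51)^5 = -1]
  = -1    [(1/51) = 1]

-1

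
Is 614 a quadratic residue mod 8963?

yes

Factor out 2: 614 = 2·307. Since 8963 ≡ 3 (mod 8), (2/8963) = -1. Now have -(307/8963).
Both 307 ≡ 3 and 8963 ≡ 3 (mod 4), so reciprocity gives (307/8963) = -(8963/307). Reduce: 8963 ≡ 60 (mod 307). Now have (60/307).
Factor out 2: 60 = 2^2·15. Since 307 ≡ 3 (mod 8), (2/307) = -1, and (2/307)^2 = +1. Now have (15/307).
Both 15 ≡ 3 and 307 ≡ 3 (mod 4), so reciprocity gives (15/307) = -(307/15). Reduce: 307 ≡ 7 (mod 15). Now have -(7/15).
Both 7 ≡ 3 and 15 ≡ 3 (mod 4), so reciprocity gives (7/15) = -(15/7). Reduce: 15 ≡ 1 (mod 7). Now have (1/7).
(1/7) = 1. Collecting the sign factors: 1.
(614/8963) = 1, and 8963 is prime, so 614 is a quadratic residue mod 8963.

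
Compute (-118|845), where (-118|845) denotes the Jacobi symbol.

-1

(-118|845)
  = (118|845)    [845 ≡ 1 mod 4 ⇒ (-1|845) = +1]
  = -(59|845)    [845 ≡ 5 mod 8 ⇒ (2|845) = -1]
  = -(845|59)    [QR: 845 ≡ 1 mod 4, sign kept]
  = -(19|59)    [845 ≡ 19 mod 59]
  = (59|19)    [QR: both ≡ 3 mod 4, sign flips]
  = (2|19)    [59 ≡ 2 mod 19]
  = -(1|19)    [19 ≡ 3 mod 8 ⇒ (2|19) = -1]
  = -1    [(1|19) = 1]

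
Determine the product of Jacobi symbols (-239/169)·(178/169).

1

By multiplicativity, (-239·178/169) = (-239/169)·(178/169).
First factor (-239/169):
Reduce the numerator: -239 ≡ 99 (mod 169), so (-239/169) = (99/169).
169 ≡ 1 (mod 4), so quadratic reciprocity gives (99/169) = (169/99). Reduce: 169 ≡ 70 (mod 99). Now have (70/99).
Factor out 2: 70 = 2·35. Since 99 ≡ 3 (mod 8), (2/99) = -1. Now have -(35/99).
Both 35 ≡ 3 and 99 ≡ 3 (mod 4), so reciprocity gives (35/99) = -(99/35). Reduce: 99 ≡ 29 (mod 35). Now have (29/35).
29 ≡ 1 (mod 4), so quadratic reciprocity gives (29/35) = (35/29). Reduce: 35 ≡ 6 (mod 29). Now have (6/29).
Factor out 2: 6 = 2·3. Since 29 ≡ 5 (mod 8), (2/29) = -1. Now have -(3/29).
29 ≡ 1 (mod 4), so quadratic reciprocity gives (3/29) = (29/3). Reduce: 29 ≡ 2 (mod 3). Now have -(2/3).
Factor out 2: 2 = 2. Since 3 ≡ 3 (mod 8), (2/3) = -1. Now have (1/3).
(1/3) = 1. Collecting the sign factors: 1.
Second factor (178/169):
Reduce the numerator: 178 ≡ 9 (mod 169), so (178/169) = (9/169).
9 ≡ 1 (mod 4), so quadratic reciprocity gives (9/169) = (169/9). Reduce: 169 ≡ 7 (mod 9). Now have (7/9).
9 ≡ 1 (mod 4), so quadratic reciprocity gives (7/9) = (9/7). Reduce: 9 ≡ 2 (mod 7). Now have (2/7).
Factor out 2: 2 = 2. Since 7 ≡ 7 (mod 8), (2/7) = +1. Now have (1/7).
(1/7) = 1. Collecting the sign factors: 1.
Product: (1)·(1) = 1.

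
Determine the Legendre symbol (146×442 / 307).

1

By multiplicativity, (146·442 / 307) = (146 / 307)·(442 / 307).
First factor (146 / 307):
Factor out 2: 146 = 2·73. Since 307 ≡ 3 (mod 8), (2 / 307) = -1. Now have -(73 / 307).
73 ≡ 1 (mod 4), so quadratic reciprocity gives (73 / 307) = (307 / 73). Reduce: 307 ≡ 15 (mod 73). Now have -(15 / 73).
73 ≡ 1 (mod 4), so quadratic reciprocity gives (15 / 73) = (73 / 15). Reduce: 73 ≡ 13 (mod 15). Now have -(13 / 15).
13 ≡ 1 (mod 4), so quadratic reciprocity gives (13 / 15) = (15 / 13). Reduce: 15 ≡ 2 (mod 13). Now have -(2 / 13).
Factor out 2: 2 = 2. Since 13 ≡ 5 (mod 8), (2 / 13) = -1. Now have (1 / 13).
(1 / 13) = 1. Collecting the sign factors: 1.
Second factor (442 / 307):
Reduce the numerator: 442 ≡ 135 (mod 307), so (442 / 307) = (135 / 307).
Both 135 ≡ 3 and 307 ≡ 3 (mod 4), so reciprocity gives (135 / 307) = -(307 / 135). Reduce: 307 ≡ 37 (mod 135). Now have -(37 / 135).
37 ≡ 1 (mod 4), so quadratic reciprocity gives (37 / 135) = (135 / 37). Reduce: 135 ≡ 24 (mod 37). Now have -(24 / 37).
Factor out 2: 24 = 2^3·3. Since 37 ≡ 5 (mod 8), (2 / 37) = -1, and (2 / 37)^3 = -1. Now have (3 / 37).
37 ≡ 1 (mod 4), so quadratic reciprocity gives (3 / 37) = (37 / 3). Reduce: 37 ≡ 1 (mod 3). Now have (1 / 3).
(1 / 3) = 1. Collecting the sign factors: 1.
Product: (1)·(1) = 1.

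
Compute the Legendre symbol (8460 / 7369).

1

(8460 / 7369)
  = (1091 / 7369)    [8460 ≡ 1091 mod 7369]
  = (7369 / 1091)    [QR: 7369 ≡ 1 mod 4, sign kept]
  = (823 / 1091)    [7369 ≡ 823 mod 1091]
  = -(1091 / 823)    [QR: both ≡ 3 mod 4, sign flips]
  = -(268 / 823)    [1091 ≡ 268 mod 823]
  = -(67 / 823)    [823 ≡ 7 mod 8 ⇒ (2 / 823)^2 = +1]
  = (823 / 67)    [QR: both ≡ 3 mod 4, sign flips]
  = (19 / 67)    [823 ≡ 19 mod 67]
  = -(67 / 19)    [QR: both ≡ 3 mod 4, sign flips]
  = -(10 / 19)    [67 ≡ 10 mod 19]
  = (5 / 19)    [19 ≡ 3 mod 8 ⇒ (2 / 19) = -1]
  = (19 / 5)    [QR: 5 ≡ 1 mod 4, sign kept]
  = (4 / 5)    [19 ≡ 4 mod 5]
  = (1 / 5)    [5 ≡ 5 mod 8 ⇒ (2 / 5)^2 = +1]
  = 1    [(1 / 5) = 1]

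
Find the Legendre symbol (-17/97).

(-17/97)
  = (17/97)    [97 ≡ 1 mod 4 ⇒ (-1/97) = +1]
  = (97/17)    [QR: 17 ≡ 1 mod 4, sign kept]
  = (12/17)    [97 ≡ 12 mod 17]
  = (3/17)    [17 ≡ 1 mod 8 ⇒ (2/17)^2 = +1]
  = (17/3)    [QR: 17 ≡ 1 mod 4, sign kept]
  = (2/3)    [17 ≡ 2 mod 3]
  = -(1/3)    [3 ≡ 3 mod 8 ⇒ (2/3) = -1]
  = -1    [(1/3) = 1]

-1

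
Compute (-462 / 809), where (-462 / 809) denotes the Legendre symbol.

Reduce the numerator: -462 ≡ 347 (mod 809), so (-462 / 809) = (347 / 809).
809 ≡ 1 (mod 4), so quadratic reciprocity gives (347 / 809) = (809 / 347). Reduce: 809 ≡ 115 (mod 347). Now have (115 / 347).
Both 115 ≡ 3 and 347 ≡ 3 (mod 4), so reciprocity gives (115 / 347) = -(347 / 115). Reduce: 347 ≡ 2 (mod 115). Now have -(2 / 115).
Factor out 2: 2 = 2. Since 115 ≡ 3 (mod 8), (2 / 115) = -1. Now have (1 / 115).
(1 / 115) = 1. Collecting the sign factors: 1.

1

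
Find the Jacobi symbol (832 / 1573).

0

(832 / 1573)
  = (13 / 1573)    [1573 ≡ 5 mod 8 ⇒ (2 / 1573)^6 = +1]
  = (1573 / 13)    [QR: 13 ≡ 1 mod 4, sign kept]
  = (0 / 13)    [1573 ≡ 0 mod 13]
  = 0    [numerator 0, gcd > 1]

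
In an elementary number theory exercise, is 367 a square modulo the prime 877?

no

(367/877)
  = (877/367)    [QR: 877 ≡ 1 mod 4, sign kept]
  = (143/367)    [877 ≡ 143 mod 367]
  = -(367/143)    [QR: both ≡ 3 mod 4, sign flips]
  = -(81/143)    [367 ≡ 81 mod 143]
  = -(143/81)    [QR: 81 ≡ 1 mod 4, sign kept]
  = -(62/81)    [143 ≡ 62 mod 81]
  = -(31/81)    [81 ≡ 1 mod 8 ⇒ (2/81) = +1]
  = -(81/31)    [QR: 81 ≡ 1 mod 4, sign kept]
  = -(19/31)    [81 ≡ 19 mod 31]
  = (31/19)    [QR: both ≡ 3 mod 4, sign flips]
  = (12/19)    [31 ≡ 12 mod 19]
  = (3/19)    [19 ≡ 3 mod 8 ⇒ (2/19)^2 = +1]
  = -(19/3)    [QR: both ≡ 3 mod 4, sign flips]
  = -(1/3)    [19 ≡ 1 mod 3]
  = -1    [(1/3) = 1]
The Legendre symbol is -1, so x^2 ≡ 367 (mod 877) has no solution.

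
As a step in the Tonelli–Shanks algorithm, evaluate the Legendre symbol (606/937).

-1

Factor out 2: 606 = 2·303. Since 937 ≡ 1 (mod 8), (2/937) = +1. Now have (303/937).
937 ≡ 1 (mod 4), so quadratic reciprocity gives (303/937) = (937/303). Reduce: 937 ≡ 28 (mod 303). Now have (28/303).
Factor out 2: 28 = 2^2·7. Since 303 ≡ 7 (mod 8), (2/303) = +1, and (2/303)^2 = +1. Now have (7/303).
Both 7 ≡ 3 and 303 ≡ 3 (mod 4), so reciprocity gives (7/303) = -(303/7). Reduce: 303 ≡ 2 (mod 7). Now have -(2/7).
Factor out 2: 2 = 2. Since 7 ≡ 7 (mod 8), (2/7) = +1. Now have -(1/7).
(1/7) = 1. Collecting the sign factors: -1.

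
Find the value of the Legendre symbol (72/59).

-1

(72/59)
  = (13/59)    [72 ≡ 13 mod 59]
  = (59/13)    [QR: 13 ≡ 1 mod 4, sign kept]
  = (7/13)    [59 ≡ 7 mod 13]
  = (13/7)    [QR: 13 ≡ 1 mod 4, sign kept]
  = (6/7)    [13 ≡ 6 mod 7]
  = (3/7)    [7 ≡ 7 mod 8 ⇒ (2/7) = +1]
  = -(7/3)    [QR: both ≡ 3 mod 4, sign flips]
  = -(1/3)    [7 ≡ 1 mod 3]
  = -1    [(1/3) = 1]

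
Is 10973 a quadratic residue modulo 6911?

Reduce the numerator: 10973 ≡ 4062 (mod 6911), so (10973|6911) = (4062|6911).
Factor out 2: 4062 = 2·2031. Since 6911 ≡ 7 (mod 8), (2|6911) = +1. Now have (2031|6911).
Both 2031 ≡ 3 and 6911 ≡ 3 (mod 4), so reciprocity gives (2031|6911) = -(6911|2031). Reduce: 6911 ≡ 818 (mod 2031). Now have -(818|2031).
Factor out 2: 818 = 2·409. Since 2031 ≡ 7 (mod 8), (2|2031) = +1. Now have -(409|2031).
409 ≡ 1 (mod 4), so quadratic reciprocity gives (409|2031) = (2031|409). Reduce: 2031 ≡ 395 (mod 409). Now have -(395|409).
409 ≡ 1 (mod 4), so quadratic reciprocity gives (395|409) = (409|395). Reduce: 409 ≡ 14 (mod 395). Now have -(14|395).
Factor out 2: 14 = 2·7. Since 395 ≡ 3 (mod 8), (2|395) = -1. Now have (7|395).
Both 7 ≡ 3 and 395 ≡ 3 (mod 4), so reciprocity gives (7|395) = -(395|7). Reduce: 395 ≡ 3 (mod 7). Now have -(3|7).
Both 3 ≡ 3 and 7 ≡ 3 (mod 4), so reciprocity gives (3|7) = -(7|3). Reduce: 7 ≡ 1 (mod 3). Now have (1|3).
(1|3) = 1. Collecting the sign factors: 1.
The Legendre symbol is 1, so x^2 ≡ 10973 (mod 6911) has solution.

yes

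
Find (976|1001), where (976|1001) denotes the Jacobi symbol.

1

Factor out 2: 976 = 2^4·61. Since 1001 ≡ 1 (mod 8), (2|1001) = +1, and (2|1001)^4 = +1. Now have (61|1001).
61 ≡ 1 (mod 4), so quadratic reciprocity gives (61|1001) = (1001|61). Reduce: 1001 ≡ 25 (mod 61). Now have (25|61).
25 ≡ 1 (mod 4), so quadratic reciprocity gives (25|61) = (61|25). Reduce: 61 ≡ 11 (mod 25). Now have (11|25).
25 ≡ 1 (mod 4), so quadratic reciprocity gives (11|25) = (25|11). Reduce: 25 ≡ 3 (mod 11). Now have (3|11).
Both 3 ≡ 3 and 11 ≡ 3 (mod 4), so reciprocity gives (3|11) = -(11|3). Reduce: 11 ≡ 2 (mod 3). Now have -(2|3).
Factor out 2: 2 = 2. Since 3 ≡ 3 (mod 8), (2|3) = -1. Now have (1|3).
(1|3) = 1. Collecting the sign factors: 1.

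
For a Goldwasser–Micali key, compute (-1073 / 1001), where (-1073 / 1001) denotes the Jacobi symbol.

(-1073 / 1001)
  = (1073 / 1001)    [1001 ≡ 1 mod 4 ⇒ (-1 / 1001) = +1]
  = (72 / 1001)    [1073 ≡ 72 mod 1001]
  = (9 / 1001)    [1001 ≡ 1 mod 8 ⇒ (2 / 1001)^3 = +1]
  = (1001 / 9)    [QR: 9 ≡ 1 mod 4, sign kept]
  = (2 / 9)    [1001 ≡ 2 mod 9]
  = (1 / 9)    [9 ≡ 1 mod 8 ⇒ (2 / 9) = +1]
  = 1    [(1 / 9) = 1]

1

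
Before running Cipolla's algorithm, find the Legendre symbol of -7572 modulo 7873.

(-7572/7873)
  = (301/7873)    [-7572 ≡ 301 mod 7873]
  = (7873/301)    [QR: 301 ≡ 1 mod 4, sign kept]
  = (47/301)    [7873 ≡ 47 mod 301]
  = (301/47)    [QR: 301 ≡ 1 mod 4, sign kept]
  = (19/47)    [301 ≡ 19 mod 47]
  = -(47/19)    [QR: both ≡ 3 mod 4, sign flips]
  = -(9/19)    [47 ≡ 9 mod 19]
  = -(19/9)    [QR: 9 ≡ 1 mod 4, sign kept]
  = -(1/9)    [19 ≡ 1 mod 9]
  = -1    [(1/9) = 1]

-1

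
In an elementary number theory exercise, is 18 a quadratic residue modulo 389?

(18/389)
  = -(9/389)    [389 ≡ 5 mod 8 ⇒ (2/389) = -1]
  = -(389/9)    [QR: 9 ≡ 1 mod 4, sign kept]
  = -(2/9)    [389 ≡ 2 mod 9]
  = -(1/9)    [9 ≡ 1 mod 8 ⇒ (2/9) = +1]
  = -1    [(1/9) = 1]
(18/389) = -1, and 389 is prime, so 18 is not a quadratic residue mod 389.

no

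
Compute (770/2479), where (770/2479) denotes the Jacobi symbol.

1

Factor out 2: 770 = 2·385. Since 2479 ≡ 7 (mod 8), (2/2479) = +1. Now have (385/2479).
385 ≡ 1 (mod 4), so quadratic reciprocity gives (385/2479) = (2479/385). Reduce: 2479 ≡ 169 (mod 385). Now have (169/385).
169 ≡ 1 (mod 4), so quadratic reciprocity gives (169/385) = (385/169). Reduce: 385 ≡ 47 (mod 169). Now have (47/169).
169 ≡ 1 (mod 4), so quadratic reciprocity gives (47/169) = (169/47). Reduce: 169 ≡ 28 (mod 47). Now have (28/47).
Factor out 2: 28 = 2^2·7. Since 47 ≡ 7 (mod 8), (2/47) = +1, and (2/47)^2 = +1. Now have (7/47).
Both 7 ≡ 3 and 47 ≡ 3 (mod 4), so reciprocity gives (7/47) = -(47/7). Reduce: 47 ≡ 5 (mod 7). Now have -(5/7).
5 ≡ 1 (mod 4), so quadratic reciprocity gives (5/7) = (7/5). Reduce: 7 ≡ 2 (mod 5). Now have -(2/5).
Factor out 2: 2 = 2. Since 5 ≡ 5 (mod 8), (2/5) = -1. Now have (1/5).
(1/5) = 1. Collecting the sign factors: 1.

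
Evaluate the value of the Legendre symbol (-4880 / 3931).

(-4880 / 3931)
  = (2982 / 3931)    [-4880 ≡ 2982 mod 3931]
  = -(1491 / 3931)    [3931 ≡ 3 mod 8 ⇒ (2 / 3931) = -1]
  = (3931 / 1491)    [QR: both ≡ 3 mod 4, sign flips]
  = (949 / 1491)    [3931 ≡ 949 mod 1491]
  = (1491 / 949)    [QR: 949 ≡ 1 mod 4, sign kept]
  = (542 / 949)    [1491 ≡ 542 mod 949]
  = -(271 / 949)    [949 ≡ 5 mod 8 ⇒ (2 / 949) = -1]
  = -(949 / 271)    [QR: 949 ≡ 1 mod 4, sign kept]
  = -(136 / 271)    [949 ≡ 136 mod 271]
  = -(17 / 271)    [271 ≡ 7 mod 8 ⇒ (2 / 271)^3 = +1]
  = -(271 / 17)    [QR: 17 ≡ 1 mod 4, sign kept]
  = -(16 / 17)    [271 ≡ 16 mod 17]
  = -(1 / 17)    [17 ≡ 1 mod 8 ⇒ (2 / 17)^4 = +1]
  = -1    [(1 / 17) = 1]

-1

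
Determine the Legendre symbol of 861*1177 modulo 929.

1

By multiplicativity, (861·1177 / 929) = (861 / 929)·(1177 / 929).
First factor (861 / 929):
(861 / 929)
  = (929 / 861)    [QR: 861 ≡ 1 mod 4, sign kept]
  = (68 / 861)    [929 ≡ 68 mod 861]
  = (17 / 861)    [861 ≡ 5 mod 8 ⇒ (2 / 861)^2 = +1]
  = (861 / 17)    [QR: 17 ≡ 1 mod 4, sign kept]
  = (11 / 17)    [861 ≡ 11 mod 17]
  = (17 / 11)    [QR: 17 ≡ 1 mod 4, sign kept]
  = (6 / 11)    [17 ≡ 6 mod 11]
  = -(3 / 11)    [11 ≡ 3 mod 8 ⇒ (2 / 11) = -1]
  = (11 / 3)    [QR: both ≡ 3 mod 4, sign flips]
  = (2 / 3)    [11 ≡ 2 mod 3]
  = -(1 / 3)    [3 ≡ 3 mod 8 ⇒ (2 / 3) = -1]
  = -1    [(1 / 3) = 1]
Second factor (1177 / 929):
(1177 / 929)
  = (248 / 929)    [1177 ≡ 248 mod 929]
  = (31 / 929)    [929 ≡ 1 mod 8 ⇒ (2 / 929)^3 = +1]
  = (929 / 31)    [QR: 929 ≡ 1 mod 4, sign kept]
  = (30 / 31)    [929 ≡ 30 mod 31]
  = (15 / 31)    [31 ≡ 7 mod 8 ⇒ (2 / 31) = +1]
  = -(31 / 15)    [QR: both ≡ 3 mod 4, sign flips]
  = -(1 / 15)    [31 ≡ 1 mod 15]
  = -1    [(1 / 15) = 1]
Product: (-1)·(-1) = 1.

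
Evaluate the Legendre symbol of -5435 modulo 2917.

1

Reduce the numerator: -5435 ≡ 399 (mod 2917), so (-5435|2917) = (399|2917).
2917 ≡ 1 (mod 4), so quadratic reciprocity gives (399|2917) = (2917|399). Reduce: 2917 ≡ 124 (mod 399). Now have (124|399).
Factor out 2: 124 = 2^2·31. Since 399 ≡ 7 (mod 8), (2|399) = +1, and (2|399)^2 = +1. Now have (31|399).
Both 31 ≡ 3 and 399 ≡ 3 (mod 4), so reciprocity gives (31|399) = -(399|31). Reduce: 399 ≡ 27 (mod 31). Now have -(27|31).
Both 27 ≡ 3 and 31 ≡ 3 (mod 4), so reciprocity gives (27|31) = -(31|27). Reduce: 31 ≡ 4 (mod 27). Now have (4|27).
Factor out 2: 4 = 2^2. Since 27 ≡ 3 (mod 8), (2|27) = -1, and (2|27)^2 = +1. Now have (1|27).
(1|27) = 1. Collecting the sign factors: 1.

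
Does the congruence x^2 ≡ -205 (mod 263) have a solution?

no

Pull out -1: (-205/263) = (-1/263)·(205/263). Since 263 ≡ 3 (mod 4), (-1/263) = -1. Now have -(205/263).
205 ≡ 1 (mod 4), so quadratic reciprocity gives (205/263) = (263/205). Reduce: 263 ≡ 58 (mod 205). Now have -(58/205).
Factor out 2: 58 = 2·29. Since 205 ≡ 5 (mod 8), (2/205) = -1. Now have (29/205).
29 ≡ 1 (mod 4), so quadratic reciprocity gives (29/205) = (205/29). Reduce: 205 ≡ 2 (mod 29). Now have (2/29).
Factor out 2: 2 = 2. Since 29 ≡ 5 (mod 8), (2/29) = -1. Now have -(1/29).
(1/29) = 1. Collecting the sign factors: -1.
The Legendre symbol is -1, so x^2 ≡ -205 (mod 263) has no solution.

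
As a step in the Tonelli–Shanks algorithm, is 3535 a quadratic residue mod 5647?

Both 3535 ≡ 3 and 5647 ≡ 3 (mod 4), so reciprocity gives (3535/5647) = -(5647/3535). Reduce: 5647 ≡ 2112 (mod 3535). Now have -(2112/3535).
Factor out 2: 2112 = 2^6·33. Since 3535 ≡ 7 (mod 8), (2/3535) = +1, and (2/3535)^6 = +1. Now have -(33/3535).
33 ≡ 1 (mod 4), so quadratic reciprocity gives (33/3535) = (3535/33). Reduce: 3535 ≡ 4 (mod 33). Now have -(4/33).
Factor out 2: 4 = 2^2. Since 33 ≡ 1 (mod 8), (2/33) = +1, and (2/33)^2 = +1. Now have -(1/33).
(1/33) = 1. Collecting the sign factors: -1.
The Legendre symbol is -1, so x^2 ≡ 3535 (mod 5647) has no solution.

no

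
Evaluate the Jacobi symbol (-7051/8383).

1

Pull out -1: (-7051/8383) = (-1/8383)·(7051/8383). Since 8383 ≡ 3 (mod 4), (-1/8383) = -1. Now have -(7051/8383).
Both 7051 ≡ 3 and 8383 ≡ 3 (mod 4), so reciprocity gives (7051/8383) = -(8383/7051). Reduce: 8383 ≡ 1332 (mod 7051). Now have (1332/7051).
Factor out 2: 1332 = 2^2·333. Since 7051 ≡ 3 (mod 8), (2/7051) = -1, and (2/7051)^2 = +1. Now have (333/7051).
333 ≡ 1 (mod 4), so quadratic reciprocity gives (333/7051) = (7051/333). Reduce: 7051 ≡ 58 (mod 333). Now have (58/333).
Factor out 2: 58 = 2·29. Since 333 ≡ 5 (mod 8), (2/333) = -1. Now have -(29/333).
29 ≡ 1 (mod 4), so quadratic reciprocity gives (29/333) = (333/29). Reduce: 333 ≡ 14 (mod 29). Now have -(14/29).
Factor out 2: 14 = 2·7. Since 29 ≡ 5 (mod 8), (2/29) = -1. Now have (7/29).
29 ≡ 1 (mod 4), so quadratic reciprocity gives (7/29) = (29/7). Reduce: 29 ≡ 1 (mod 7). Now have (1/7).
(1/7) = 1. Collecting the sign factors: 1.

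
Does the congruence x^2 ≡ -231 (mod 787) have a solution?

(-231/787)
  = (556/787)    [-231 ≡ 556 mod 787]
  = (139/787)    [787 ≡ 3 mod 8 ⇒ (2/787)^2 = +1]
  = -(787/139)    [QR: both ≡ 3 mod 4, sign flips]
  = -(92/139)    [787 ≡ 92 mod 139]
  = -(23/139)    [139 ≡ 3 mod 8 ⇒ (2/139)^2 = +1]
  = (139/23)    [QR: both ≡ 3 mod 4, sign flips]
  = (1/23)    [139 ≡ 1 mod 23]
  = 1    [(1/23) = 1]
The Legendre symbol is 1, so x^2 ≡ -231 (mod 787) has solution.

yes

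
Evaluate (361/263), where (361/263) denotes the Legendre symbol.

1

(361/263)
  = (98/263)    [361 ≡ 98 mod 263]
  = (49/263)    [263 ≡ 7 mod 8 ⇒ (2/263) = +1]
  = (263/49)    [QR: 49 ≡ 1 mod 4, sign kept]
  = (18/49)    [263 ≡ 18 mod 49]
  = (9/49)    [49 ≡ 1 mod 8 ⇒ (2/49) = +1]
  = (49/9)    [QR: 9 ≡ 1 mod 4, sign kept]
  = (4/9)    [49 ≡ 4 mod 9]
  = (1/9)    [9 ≡ 1 mod 8 ⇒ (2/9)^2 = +1]
  = 1    [(1/9) = 1]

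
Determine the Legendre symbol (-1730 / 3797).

(-1730 / 3797)
  = (2067 / 3797)    [-1730 ≡ 2067 mod 3797]
  = (3797 / 2067)    [QR: 3797 ≡ 1 mod 4, sign kept]
  = (1730 / 2067)    [3797 ≡ 1730 mod 2067]
  = -(865 / 2067)    [2067 ≡ 3 mod 8 ⇒ (2 / 2067) = -1]
  = -(2067 / 865)    [QR: 865 ≡ 1 mod 4, sign kept]
  = -(337 / 865)    [2067 ≡ 337 mod 865]
  = -(865 / 337)    [QR: 337 ≡ 1 mod 4, sign kept]
  = -(191 / 337)    [865 ≡ 191 mod 337]
  = -(337 / 191)    [QR: 337 ≡ 1 mod 4, sign kept]
  = -(146 / 191)    [337 ≡ 146 mod 191]
  = -(73 / 191)    [191 ≡ 7 mod 8 ⇒ (2 / 191) = +1]
  = -(191 / 73)    [QR: 73 ≡ 1 mod 4, sign kept]
  = -(45 / 73)    [191 ≡ 45 mod 73]
  = -(73 / 45)    [QR: 45 ≡ 1 mod 4, sign kept]
  = -(28 / 45)    [73 ≡ 28 mod 45]
  = -(7 / 45)    [45 ≡ 5 mod 8 ⇒ (2 / 45)^2 = +1]
  = -(45 / 7)    [QR: 45 ≡ 1 mod 4, sign kept]
  = -(3 / 7)    [45 ≡ 3 mod 7]
  = (7 / 3)    [QR: both ≡ 3 mod 4, sign flips]
  = (1 / 3)    [7 ≡ 1 mod 3]
  = 1    [(1 / 3) = 1]

1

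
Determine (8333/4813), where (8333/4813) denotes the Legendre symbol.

1

(8333/4813)
  = (3520/4813)    [8333 ≡ 3520 mod 4813]
  = (55/4813)    [4813 ≡ 5 mod 8 ⇒ (2/4813)^6 = +1]
  = (4813/55)    [QR: 4813 ≡ 1 mod 4, sign kept]
  = (28/55)    [4813 ≡ 28 mod 55]
  = (7/55)    [55 ≡ 7 mod 8 ⇒ (2/55)^2 = +1]
  = -(55/7)    [QR: both ≡ 3 mod 4, sign flips]
  = -(6/7)    [55 ≡ 6 mod 7]
  = -(3/7)    [7 ≡ 7 mod 8 ⇒ (2/7) = +1]
  = (7/3)    [QR: both ≡ 3 mod 4, sign flips]
  = (1/3)    [7 ≡ 1 mod 3]
  = 1    [(1/3) = 1]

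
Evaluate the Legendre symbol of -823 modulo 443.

-1

(-823/443)
  = (63/443)    [-823 ≡ 63 mod 443]
  = -(443/63)    [QR: both ≡ 3 mod 4, sign flips]
  = -(2/63)    [443 ≡ 2 mod 63]
  = -(1/63)    [63 ≡ 7 mod 8 ⇒ (2/63) = +1]
  = -1    [(1/63) = 1]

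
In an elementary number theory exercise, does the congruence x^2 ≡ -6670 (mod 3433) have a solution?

(-6670|3433)
  = (6670|3433)    [3433 ≡ 1 mod 4 ⇒ (-1|3433) = +1]
  = (3237|3433)    [6670 ≡ 3237 mod 3433]
  = (3433|3237)    [QR: 3237 ≡ 1 mod 4, sign kept]
  = (196|3237)    [3433 ≡ 196 mod 3237]
  = (49|3237)    [3237 ≡ 5 mod 8 ⇒ (2|3237)^2 = +1]
  = (3237|49)    [QR: 49 ≡ 1 mod 4, sign kept]
  = (3|49)    [3237 ≡ 3 mod 49]
  = (49|3)    [QR: 49 ≡ 1 mod 4, sign kept]
  = (1|3)    [49 ≡ 1 mod 3]
  = 1    [(1|3) = 1]
The Legendre symbol is 1, so x^2 ≡ -6670 (mod 3433) has solution.

yes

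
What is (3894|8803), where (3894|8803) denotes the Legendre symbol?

1

(3894|8803)
  = -(1947|8803)    [8803 ≡ 3 mod 8 ⇒ (2|8803) = -1]
  = (8803|1947)    [QR: both ≡ 3 mod 4, sign flips]
  = (1015|1947)    [8803 ≡ 1015 mod 1947]
  = -(1947|1015)    [QR: both ≡ 3 mod 4, sign flips]
  = -(932|1015)    [1947 ≡ 932 mod 1015]
  = -(233|1015)    [1015 ≡ 7 mod 8 ⇒ (2|1015)^2 = +1]
  = -(1015|233)    [QR: 233 ≡ 1 mod 4, sign kept]
  = -(83|233)    [1015 ≡ 83 mod 233]
  = -(233|83)    [QR: 233 ≡ 1 mod 4, sign kept]
  = -(67|83)    [233 ≡ 67 mod 83]
  = (83|67)    [QR: both ≡ 3 mod 4, sign flips]
  = (16|67)    [83 ≡ 16 mod 67]
  = (1|67)    [67 ≡ 3 mod 8 ⇒ (2|67)^4 = +1]
  = 1    [(1|67) = 1]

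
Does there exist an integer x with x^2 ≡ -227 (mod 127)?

no

Pull out -1: (-227/127) = (-1/127)·(227/127). Since 127 ≡ 3 (mod 4), (-1/127) = -1. Now have -(227/127).
Reduce the numerator: 227 ≡ 100 (mod 127), so (227/127) = (100/127).
Factor out 2: 100 = 2^2·25. Since 127 ≡ 7 (mod 8), (2/127) = +1, and (2/127)^2 = +1. Now have -(25/127).
25 ≡ 1 (mod 4), so quadratic reciprocity gives (25/127) = (127/25). Reduce: 127 ≡ 2 (mod 25). Now have -(2/25).
Factor out 2: 2 = 2. Since 25 ≡ 1 (mod 8), (2/25) = +1. Now have -(1/25).
(1/25) = 1. Collecting the sign factors: -1.
(-227/127) = -1, and 127 is prime, so -227 is not a quadratic residue mod 127.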